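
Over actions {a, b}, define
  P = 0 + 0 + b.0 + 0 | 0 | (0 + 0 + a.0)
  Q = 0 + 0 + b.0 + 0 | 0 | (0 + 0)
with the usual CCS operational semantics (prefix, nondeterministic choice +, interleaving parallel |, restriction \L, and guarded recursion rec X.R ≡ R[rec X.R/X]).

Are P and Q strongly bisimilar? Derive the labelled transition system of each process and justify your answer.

not bisimilar

LTS(P): 3 reachable states
  p0 = 0 + 0 + b.0 + 0 | 0 | (0 + 0 + a.0) has moves =a=> p1, =b=> p2
  p1 = 0 | 0 | 0 has moves (no moves)
  p2 = 0 has moves (no moves)
LTS(Q): 2 reachable states
  q0 = 0 + 0 + b.0 + 0 | 0 | (0 + 0) has moves =b=> q1
  q1 = 0 has moves (no moves)
Bisimilarity quotient blocks:
  B0 = {p0}
  B1 = {p1, p2, q1}
  B2 = {q0}
p0 ∈ B0, q0 ∈ B2 → different blocks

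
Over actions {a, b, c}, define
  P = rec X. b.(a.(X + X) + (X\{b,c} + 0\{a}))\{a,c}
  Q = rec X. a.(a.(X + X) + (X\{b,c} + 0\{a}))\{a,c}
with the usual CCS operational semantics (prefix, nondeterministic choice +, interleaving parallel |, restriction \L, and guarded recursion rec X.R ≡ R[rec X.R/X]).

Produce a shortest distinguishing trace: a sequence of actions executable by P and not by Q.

b

P's transition system — 2 states:
  m0 = rec X. b.(a.(X + X) + (X\{b,c} + 0\{a}))\{a,c} | =b=> m1
  m1 = (a.((rec X. b.(a.(X + X) + (X\{b,c} + 0\{a}))\{a,c}) + (rec X. b.(a.(X + X) + (X\{b,c} + 0\{a}))\{a,c})) + ((rec X. b.(a.(X + X) + (X\{b,c} + 0\{a}))\{a,c})\{b,c} + 0\{a}))\{a,c} | ∅
Q's transition system — 2 states:
  n0 = rec X. a.(a.(X + X) + (X\{b,c} + 0\{a}))\{a,c} | =a=> n1
  n1 = (a.((rec X. a.(a.(X + X) + (X\{b,c} + 0\{a}))\{a,c}) + (rec X. a.(a.(X + X) + (X\{b,c} + 0\{a}))\{a,c})) + ((rec X. a.(a.(X + X) + (X\{b,c} + 0\{a}))\{a,c})\{b,c} + 0\{a}))\{a,c} | ∅
Run σ = ⟨b⟩ on P: start {m0}
  after b @ step 1: {m1}
  — P admits the full trace.
Run σ = ⟨b⟩ on Q: start {n0}
  after b @ step 1: no successor for Q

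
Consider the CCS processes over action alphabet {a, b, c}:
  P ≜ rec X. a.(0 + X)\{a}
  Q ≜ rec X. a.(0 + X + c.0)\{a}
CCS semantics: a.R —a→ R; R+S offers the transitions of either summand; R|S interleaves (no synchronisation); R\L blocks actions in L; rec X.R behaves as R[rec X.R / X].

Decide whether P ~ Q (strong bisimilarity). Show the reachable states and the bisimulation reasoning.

P ≁ Q

LTS(P): 2 reachable states
  s0 = rec X. a.(0 + X)\{a} | —a→ s1
  s1 = (0 + (rec X. a.(0 + X)\{a}))\{a} | (no moves)
LTS(Q): 3 reachable states
  t0 = rec X. a.(0 + X + c.0)\{a} | —a→ t1
  t1 = (0 + (rec X. a.(0 + X + c.0)\{a}) + c.0)\{a} | —c→ t2
  t2 = 0\{a} | (no moves)
Partition-refinement fixed point:
  B0 = {s0}
  B1 = {s1, t2}
  B2 = {t0}
  B3 = {t1}
s0 ∈ B0, t0 ∈ B2 → different blocks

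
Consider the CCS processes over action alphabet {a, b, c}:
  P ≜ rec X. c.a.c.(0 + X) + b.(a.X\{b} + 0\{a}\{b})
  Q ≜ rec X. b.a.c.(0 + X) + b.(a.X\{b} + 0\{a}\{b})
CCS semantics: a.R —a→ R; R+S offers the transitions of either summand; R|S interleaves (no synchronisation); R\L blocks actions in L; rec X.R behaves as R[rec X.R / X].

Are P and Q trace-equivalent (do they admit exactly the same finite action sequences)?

Reachable graph of P (9 states):
  p0 = rec X. c.a.c.(0 + X) + b.(a.X\{b} + 0\{a}\{b}) → -b-> p1, -c-> p2
  p1 = a.(rec X. c.a.c.(0 + X) + b.(a.X\{b} + 0\{a}\{b}))\{b} + 0\{a}\{b} → -a-> p3
  p2 = a.c.(0 + (rec X. c.a.c.(0 + X) + b.(a.X\{b} + 0\{a}\{b}))) → -a-> p4
  p3 = (rec X. c.a.c.(0 + X) + b.(a.X\{b} + 0\{a}\{b}))\{b} → -c-> p5
  p4 = c.(0 + (rec X. c.a.c.(0 + X) + b.(a.X\{b} + 0\{a}\{b}))) → -c-> p6
  p5 = (a.c.(0 + (rec X. c.a.c.(0 + X) + b.(a.X\{b} + 0\{a}\{b}))))\{b} → -a-> p7
  p6 = 0 + (rec X. c.a.c.(0 + X) + b.(a.X\{b} + 0\{a}\{b})) → -b-> p1, -c-> p2
  p7 = (c.(0 + (rec X. c.a.c.(0 + X) + b.(a.X\{b} + 0\{a}\{b}))))\{b} → -c-> p8
  p8 = (0 + (rec X. c.a.c.(0 + X) + b.(a.X\{b} + 0\{a}\{b})))\{b} → -c-> p5
Reachable graph of Q (6 states):
  q0 = rec X. b.a.c.(0 + X) + b.(a.X\{b} + 0\{a}\{b}) → -b-> q1, -b-> q2
  q1 = a.(rec X. b.a.c.(0 + X) + b.(a.X\{b} + 0\{a}\{b}))\{b} + 0\{a}\{b} → -a-> q3
  q2 = a.c.(0 + (rec X. b.a.c.(0 + X) + b.(a.X\{b} + 0\{a}\{b}))) → -a-> q4
  q3 = (rec X. b.a.c.(0 + X) + b.(a.X\{b} + 0\{a}\{b}))\{b} → ∅
  q4 = c.(0 + (rec X. b.a.c.(0 + X) + b.(a.X\{b} + 0\{a}\{b}))) → -c-> q5
  q5 = 0 + (rec X. b.a.c.(0 + X) + b.(a.X\{b} + 0\{a}\{b})) → -b-> q1, -b-> q2
Trace ⟨c⟩ through P, begin at {p0}:
  after c @ step 1: {p2}
  P completes σ.
Trace ⟨c⟩ through Q, begin at {q0}:
  after c @ step 1: no successor for Q

traces(P) ≠ traces(Q) — witness ⟨c⟩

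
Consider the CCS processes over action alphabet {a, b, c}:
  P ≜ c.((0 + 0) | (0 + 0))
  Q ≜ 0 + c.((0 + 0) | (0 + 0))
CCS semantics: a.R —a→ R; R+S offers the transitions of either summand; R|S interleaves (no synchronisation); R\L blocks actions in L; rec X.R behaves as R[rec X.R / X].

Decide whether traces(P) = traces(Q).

traces(P) = traces(Q)

Reachable graph of P (2 states):
  u0 = c.((0 + 0) | (0 + 0)) ⊢ -c-> u1
  u1 = (0 + 0) | (0 + 0) ⊢ (no moves)
Reachable graph of Q (2 states):
  v0 = 0 + c.((0 + 0) | (0 + 0)) ⊢ -c-> v1
  v1 = (0 + 0) | (0 + 0) ⊢ (no moves)
Coarsest stable partition (strong bisimilarity classes):
  B0 = {u0, v0}
  B1 = {u1, v1}
u0 ∈ B0, v0 ∈ B0 → same block
Bisimilar ⇒ trace-equivalent.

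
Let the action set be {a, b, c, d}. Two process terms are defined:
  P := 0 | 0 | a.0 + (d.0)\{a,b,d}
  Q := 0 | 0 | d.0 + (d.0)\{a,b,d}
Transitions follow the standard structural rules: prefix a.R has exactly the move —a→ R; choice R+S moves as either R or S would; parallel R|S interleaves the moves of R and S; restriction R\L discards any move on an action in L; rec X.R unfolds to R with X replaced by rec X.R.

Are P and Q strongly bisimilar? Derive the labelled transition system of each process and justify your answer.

Reachable graph of P (2 states):
  s0 = 0 | 0 | a.0 + (d.0)\{a,b,d} :: -a-> s1
  s1 = 0 | 0 | 0 :: (no moves)
Reachable graph of Q (2 states):
  t0 = 0 | 0 | d.0 + (d.0)\{a,b,d} :: -d-> t1
  t1 = 0 | 0 | 0 :: (no moves)
Coarsest stable partition (strong bisimilarity classes):
  B0 = {s0}
  B1 = {s1, t1}
  B2 = {t0}
s0 ∈ B0, t0 ∈ B2 → different blocks

P ≁ Q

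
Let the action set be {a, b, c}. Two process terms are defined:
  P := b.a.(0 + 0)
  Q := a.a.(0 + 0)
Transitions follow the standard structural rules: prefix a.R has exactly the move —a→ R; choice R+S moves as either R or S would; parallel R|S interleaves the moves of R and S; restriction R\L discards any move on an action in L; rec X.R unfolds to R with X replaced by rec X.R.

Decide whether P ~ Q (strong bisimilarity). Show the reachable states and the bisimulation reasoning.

LTS(P): 3 reachable states
  u0 = b.a.(0 + 0) :: ··b··> u1
  u1 = a.(0 + 0) :: ··a··> u2
  u2 = 0 + 0 :: ·
LTS(Q): 3 reachable states
  v0 = a.a.(0 + 0) :: ··a··> v1
  v1 = a.(0 + 0) :: ··a··> v2
  v2 = 0 + 0 :: ·
Partition-refinement fixed point:
  B0 = {u0}
  B1 = {u1, v1}
  B2 = {u2, v2}
  B3 = {v0}
u0 ∈ B0, v0 ∈ B3 → different blocks

not bisimilar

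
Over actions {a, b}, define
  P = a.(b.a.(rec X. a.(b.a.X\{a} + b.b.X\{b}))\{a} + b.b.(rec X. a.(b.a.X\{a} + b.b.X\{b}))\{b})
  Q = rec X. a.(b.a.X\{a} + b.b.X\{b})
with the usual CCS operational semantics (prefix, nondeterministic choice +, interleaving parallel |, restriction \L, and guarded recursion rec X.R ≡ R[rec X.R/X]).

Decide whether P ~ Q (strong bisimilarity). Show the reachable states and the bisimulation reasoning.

YES

LTS(P): 7 reachable states
  u0 = a.(b.a.(rec X. a.(b.a.X\{a} + b.b.X\{b}))\{a} + b.b.(rec X. a.(b.a.X\{a} + b.b.X\{b}))\{b}) ⊢ —a→ u1
  u1 = b.a.(rec X. a.(b.a.X\{a} + b.b.X\{b}))\{a} + b.b.(rec X. a.(b.a.X\{a} + b.b.X\{b}))\{b} ⊢ —b→ u2, —b→ u3
  u2 = a.(rec X. a.(b.a.X\{a} + b.b.X\{b}))\{a} ⊢ —a→ u4
  u3 = b.(rec X. a.(b.a.X\{a} + b.b.X\{b}))\{b} ⊢ —b→ u5
  u4 = (rec X. a.(b.a.X\{a} + b.b.X\{b}))\{a} ⊢ (no moves)
  u5 = (rec X. a.(b.a.X\{a} + b.b.X\{b}))\{b} ⊢ —a→ u6
  u6 = (b.a.(rec X. a.(b.a.X\{a} + b.b.X\{b}))\{a} + b.b.(rec X. a.(b.a.X\{a} + b.b.X\{b}))\{b})\{b} ⊢ (no moves)
LTS(Q): 7 reachable states
  v0 = rec X. a.(b.a.X\{a} + b.b.X\{b}) ⊢ —a→ v1
  v1 = b.a.(rec X. a.(b.a.X\{a} + b.b.X\{b}))\{a} + b.b.(rec X. a.(b.a.X\{a} + b.b.X\{b}))\{b} ⊢ —b→ v2, —b→ v3
  v2 = a.(rec X. a.(b.a.X\{a} + b.b.X\{b}))\{a} ⊢ —a→ v4
  v3 = b.(rec X. a.(b.a.X\{a} + b.b.X\{b}))\{b} ⊢ —b→ v5
  v4 = (rec X. a.(b.a.X\{a} + b.b.X\{b}))\{a} ⊢ (no moves)
  v5 = (rec X. a.(b.a.X\{a} + b.b.X\{b}))\{b} ⊢ —a→ v6
  v6 = (b.a.(rec X. a.(b.a.X\{a} + b.b.X\{b}))\{a} + b.b.(rec X. a.(b.a.X\{a} + b.b.X\{b}))\{b})\{b} ⊢ (no moves)
Bisimilarity quotient blocks:
  B0 = {u0, v0}
  B1 = {u1, v1}
  B2 = {u2, u5, v2, v5}
  B3 = {u4, u6, v4, v6}
  B4 = {u3, v3}
u0 ∈ B0, v0 ∈ B0 → same block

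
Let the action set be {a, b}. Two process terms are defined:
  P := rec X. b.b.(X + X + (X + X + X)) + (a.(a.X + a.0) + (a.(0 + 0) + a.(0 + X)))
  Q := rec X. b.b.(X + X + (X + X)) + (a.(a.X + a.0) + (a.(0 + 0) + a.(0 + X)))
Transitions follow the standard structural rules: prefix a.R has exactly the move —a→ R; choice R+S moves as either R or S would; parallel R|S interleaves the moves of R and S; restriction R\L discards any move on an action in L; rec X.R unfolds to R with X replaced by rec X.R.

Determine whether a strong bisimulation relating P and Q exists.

P's transition system — 7 states:
  p0 = rec X. b.b.(X + X + (X + X + X)) + (a.(a.X + a.0) + (a.(0 + 0) + a.(0 + X))) → -a-> p1, -a-> p2, -a-> p3, -b-> p4
  p1 = 0 + (rec X. b.b.(X + X + (X + X + X)) + (a.(a.X + a.0) + (a.(0 + 0) + a.(0 + X)))) → -a-> p1, -a-> p2, -a-> p3, -b-> p4
  p2 = 0 + 0 → stopped
  p3 = a.(rec X. b.b.(X + X + (X + X + X)) + (a.(a.X + a.0) + (a.(0 + 0) + a.(0 + X)))) + a.0 → -a-> p0, -a-> p5
  p4 = b.((rec X. b.b.(X + X + (X + X + X)) + (a.(a.X + a.0) + (a.(0 + 0) + a.(0 + X)))) + (rec X. b.b.(X + X + (X + X + X)) + (a.(a.X + a.0) + (a.(0 + 0) + a.(0 + X)))) + ((rec X. b.b.(X + X + (X + X + X)) + (a.(a.X + a.0) + (a.(0 + 0) + a.(0 + X)))) + (rec X. b.b.(X + X + (X + X + X)) + (a.(a.X + a.0) + (a.(0 + 0) + a.(0 + X)))) + (rec X. b.b.(X + X + (X + X + X)) + (a.(a.X + a.0) + (a.(0 + 0) + a.(0 + X)))))) → -b-> p6
  p5 = 0 → stopped
  p6 = (rec X. b.b.(X + X + (X + X + X)) + (a.(a.X + a.0) + (a.(0 + 0) + a.(0 + X)))) + (rec X. b.b.(X + X + (X + X + X)) + (a.(a.X + a.0) + (a.(0 + 0) + a.(0 + X)))) + ((rec X. b.b.(X + X + (X + X + X)) + (a.(a.X + a.0) + (a.(0 + 0) + a.(0 + X)))) + (rec X. b.b.(X + X + (X + X + X)) + (a.(a.X + a.0) + (a.(0 + 0) + a.(0 + X)))) + (rec X. b.b.(X + X + (X + X + X)) + (a.(a.X + a.0) + (a.(0 + 0) + a.(0 + X))))) → -a-> p1, -a-> p2, -a-> p3, -b-> p4
Q's transition system — 7 states:
  q0 = rec X. b.b.(X + X + (X + X)) + (a.(a.X + a.0) + (a.(0 + 0) + a.(0 + X))) → -a-> q1, -a-> q2, -a-> q3, -b-> q4
  q1 = 0 + (rec X. b.b.(X + X + (X + X)) + (a.(a.X + a.0) + (a.(0 + 0) + a.(0 + X)))) → -a-> q1, -a-> q2, -a-> q3, -b-> q4
  q2 = 0 + 0 → stopped
  q3 = a.(rec X. b.b.(X + X + (X + X)) + (a.(a.X + a.0) + (a.(0 + 0) + a.(0 + X)))) + a.0 → -a-> q0, -a-> q5
  q4 = b.((rec X. b.b.(X + X + (X + X)) + (a.(a.X + a.0) + (a.(0 + 0) + a.(0 + X)))) + (rec X. b.b.(X + X + (X + X)) + (a.(a.X + a.0) + (a.(0 + 0) + a.(0 + X)))) + ((rec X. b.b.(X + X + (X + X)) + (a.(a.X + a.0) + (a.(0 + 0) + a.(0 + X)))) + (rec X. b.b.(X + X + (X + X)) + (a.(a.X + a.0) + (a.(0 + 0) + a.(0 + X)))))) → -b-> q6
  q5 = 0 → stopped
  q6 = (rec X. b.b.(X + X + (X + X)) + (a.(a.X + a.0) + (a.(0 + 0) + a.(0 + X)))) + (rec X. b.b.(X + X + (X + X)) + (a.(a.X + a.0) + (a.(0 + 0) + a.(0 + X)))) + ((rec X. b.b.(X + X + (X + X)) + (a.(a.X + a.0) + (a.(0 + 0) + a.(0 + X)))) + (rec X. b.b.(X + X + (X + X)) + (a.(a.X + a.0) + (a.(0 + 0) + a.(0 + X))))) → -a-> q1, -a-> q2, -a-> q3, -b-> q4
Bisimilarity quotient blocks:
  B0 = {p0, p1, p6, q0, q1, q6}
  B1 = {p2, p5, q2, q5}
  B2 = {p3, q3}
  B3 = {p4, q4}
p0 ∈ B0, q0 ∈ B0 → same block

YES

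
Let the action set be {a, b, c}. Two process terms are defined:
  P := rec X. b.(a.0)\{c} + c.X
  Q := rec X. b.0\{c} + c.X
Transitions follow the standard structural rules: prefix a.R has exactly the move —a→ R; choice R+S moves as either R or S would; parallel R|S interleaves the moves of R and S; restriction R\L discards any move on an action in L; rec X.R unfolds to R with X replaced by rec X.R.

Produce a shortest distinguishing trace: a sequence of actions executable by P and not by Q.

ba

Reachable graph of P (3 states):
  p0 = rec X. b.(a.0)\{c} + c.X | ··b··> p1, ··c··> p0
  p1 = (a.0)\{c} | ··a··> p2
  p2 = 0\{c} | ∅
Reachable graph of Q (2 states):
  q0 = rec X. b.0\{c} + c.X | ··b··> q1, ··c··> q0
  q1 = 0\{c} | ∅
Trace ⟨ba⟩ through P, begin at {p0}:
  after b @ step 1: {p1}
  after a @ step 2: {p2}
  ✓ P
Trace ⟨ba⟩ through Q, begin at {q0}:
  after b @ step 1: {q1}
  after a @ step 2: ∅ (Q stuck)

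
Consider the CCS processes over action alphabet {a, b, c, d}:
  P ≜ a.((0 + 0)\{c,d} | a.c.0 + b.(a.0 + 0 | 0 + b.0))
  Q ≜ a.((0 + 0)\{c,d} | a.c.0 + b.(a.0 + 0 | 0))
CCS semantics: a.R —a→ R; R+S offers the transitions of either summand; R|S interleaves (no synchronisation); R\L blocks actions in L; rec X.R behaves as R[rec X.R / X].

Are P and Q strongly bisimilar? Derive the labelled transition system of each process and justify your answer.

Reachable graph of P (6 states):
  m0 = a.((0 + 0)\{c,d} | a.c.0 + b.(a.0 + 0 | 0 + b.0)) has moves ··a··> m1
  m1 = (0 + 0)\{c,d} | a.c.0 + b.(a.0 + 0 | 0 + b.0) has moves ··a··> m2, ··b··> m3
  m2 = (0 + 0)\{c,d} | c.0 has moves ··c··> m4
  m3 = a.0 + 0 | 0 + b.0 has moves ··a··> m5, ··b··> m5
  m4 = (0 + 0)\{c,d} | 0 has moves deadlocked
  m5 = 0 has moves deadlocked
Reachable graph of Q (6 states):
  n0 = a.((0 + 0)\{c,d} | a.c.0 + b.(a.0 + 0 | 0)) has moves ··a··> n1
  n1 = (0 + 0)\{c,d} | a.c.0 + b.(a.0 + 0 | 0) has moves ··a··> n2, ··b··> n3
  n2 = (0 + 0)\{c,d} | c.0 has moves ··c··> n4
  n3 = a.0 + 0 | 0 has moves ··a··> n5
  n4 = (0 + 0)\{c,d} | 0 has moves deadlocked
  n5 = 0 has moves deadlocked
Partition-refinement fixed point:
  B0 = {m0}
  B1 = {m1}
  B2 = {m2, n2}
  B3 = {m4, m5, n4, n5}
  B4 = {m3}
  B5 = {n0}
  B6 = {n1}
  B7 = {n3}
m0 ∈ B0, n0 ∈ B5 → different blocks

not bisimilar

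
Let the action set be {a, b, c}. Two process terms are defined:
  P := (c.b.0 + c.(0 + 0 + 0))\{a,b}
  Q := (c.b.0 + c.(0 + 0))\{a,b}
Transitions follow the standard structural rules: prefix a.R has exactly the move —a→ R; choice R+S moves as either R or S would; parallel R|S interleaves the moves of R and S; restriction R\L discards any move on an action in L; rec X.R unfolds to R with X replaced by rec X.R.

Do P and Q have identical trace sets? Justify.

traces(P) = traces(Q)

Reachable graph of P (3 states):
  p0 = (c.b.0 + c.(0 + 0 + 0))\{a,b} has moves =c=> p1, =c=> p2
  p1 = (0 + 0 + 0)\{a,b} has moves deadlocked
  p2 = (b.0)\{a,b} has moves deadlocked
Reachable graph of Q (3 states):
  q0 = (c.b.0 + c.(0 + 0))\{a,b} has moves =c=> q1, =c=> q2
  q1 = (0 + 0)\{a,b} has moves deadlocked
  q2 = (b.0)\{a,b} has moves deadlocked
Bisimilarity quotient blocks:
  B0 = {p0, q0}
  B1 = {p1, p2, q1, q2}
p0 ∈ B0, q0 ∈ B0 → same block
Bisimilar ⇒ trace-equivalent.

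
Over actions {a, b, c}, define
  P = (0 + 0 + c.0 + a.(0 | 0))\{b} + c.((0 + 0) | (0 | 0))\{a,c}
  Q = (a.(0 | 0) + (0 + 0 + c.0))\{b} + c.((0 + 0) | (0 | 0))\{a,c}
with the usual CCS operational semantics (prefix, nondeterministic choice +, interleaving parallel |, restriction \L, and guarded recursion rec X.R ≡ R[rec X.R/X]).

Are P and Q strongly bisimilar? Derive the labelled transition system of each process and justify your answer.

YES

P's transition system — 4 states:
  p0 = (0 + 0 + c.0 + a.(0 | 0))\{b} + c.((0 + 0) | (0 | 0))\{a,c} ⊢ -a-> p1, -c-> p2, -c-> p3
  p1 = (0 | 0)\{b} ⊢ deadlocked
  p2 = ((0 + 0) | (0 | 0))\{a,c} ⊢ deadlocked
  p3 = 0\{b} ⊢ deadlocked
Q's transition system — 4 states:
  q0 = (a.(0 | 0) + (0 + 0 + c.0))\{b} + c.((0 + 0) | (0 | 0))\{a,c} ⊢ -a-> q1, -c-> q2, -c-> q3
  q1 = (0 | 0)\{b} ⊢ deadlocked
  q2 = ((0 + 0) | (0 | 0))\{a,c} ⊢ deadlocked
  q3 = 0\{b} ⊢ deadlocked
Partition-refinement fixed point:
  B0 = {p0, q0}
  B1 = {p1, p2, p3, q1, q2, q3}
p0 ∈ B0, q0 ∈ B0 → same block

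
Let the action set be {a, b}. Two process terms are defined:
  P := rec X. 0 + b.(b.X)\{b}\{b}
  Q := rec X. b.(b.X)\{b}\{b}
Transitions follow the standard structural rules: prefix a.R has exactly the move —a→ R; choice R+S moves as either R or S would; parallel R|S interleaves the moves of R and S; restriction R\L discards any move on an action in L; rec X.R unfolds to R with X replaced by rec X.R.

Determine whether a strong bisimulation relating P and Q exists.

Reachable graph of P (2 states):
  s0 = rec X. 0 + b.(b.X)\{b}\{b} | --b--▸ s1
  s1 = (b.(rec X. 0 + b.(b.X)\{b}\{b}))\{b}\{b} | deadlocked
Reachable graph of Q (2 states):
  t0 = rec X. b.(b.X)\{b}\{b} | --b--▸ t1
  t1 = (b.(rec X. b.(b.X)\{b}\{b}))\{b}\{b} | deadlocked
Bisimilarity quotient blocks:
  B0 = {s0, t0}
  B1 = {s1, t1}
s0 ∈ B0, t0 ∈ B0 → same block

P ~ Q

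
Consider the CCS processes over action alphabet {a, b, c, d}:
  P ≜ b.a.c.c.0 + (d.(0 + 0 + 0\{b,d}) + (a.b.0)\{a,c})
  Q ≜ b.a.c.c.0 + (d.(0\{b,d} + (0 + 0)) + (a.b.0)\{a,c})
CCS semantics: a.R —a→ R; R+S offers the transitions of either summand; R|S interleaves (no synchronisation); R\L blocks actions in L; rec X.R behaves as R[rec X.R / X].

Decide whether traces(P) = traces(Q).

Reachable graph of P (6 states):
  m0 = b.a.c.c.0 + (d.(0 + 0 + 0\{b,d}) + (a.b.0)\{a,c}) → —b→ m1, —d→ m2
  m1 = a.c.c.0 → —a→ m3
  m2 = 0 + 0 + 0\{b,d} → stopped
  m3 = c.c.0 → —c→ m4
  m4 = c.0 → —c→ m5
  m5 = 0 → stopped
Reachable graph of Q (6 states):
  n0 = b.a.c.c.0 + (d.(0\{b,d} + (0 + 0)) + (a.b.0)\{a,c}) → —b→ n1, —d→ n2
  n1 = a.c.c.0 → —a→ n3
  n2 = 0\{b,d} + (0 + 0) → stopped
  n3 = c.c.0 → —c→ n4
  n4 = c.0 → —c→ n5
  n5 = 0 → stopped
Coarsest stable partition (strong bisimilarity classes):
  B0 = {m0, n0}
  B1 = {m1, n1}
  B2 = {m3, n3}
  B3 = {m4, n4}
  B4 = {m2, m5, n2, n5}
m0 ∈ B0, n0 ∈ B0 → same block
Bisimilar ⇒ trace-equivalent.

YES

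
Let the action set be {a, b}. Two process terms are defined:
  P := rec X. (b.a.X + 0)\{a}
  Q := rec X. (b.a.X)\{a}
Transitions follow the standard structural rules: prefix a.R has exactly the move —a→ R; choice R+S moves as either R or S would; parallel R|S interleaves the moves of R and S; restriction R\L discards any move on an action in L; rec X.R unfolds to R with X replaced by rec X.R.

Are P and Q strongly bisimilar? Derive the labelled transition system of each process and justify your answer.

YES

LTS(P): 2 reachable states
  m0 = rec X. (b.a.X + 0)\{a} ⊢ —b→ m1
  m1 = (a.(rec X. (b.a.X + 0)\{a}))\{a} ⊢ ∅
LTS(Q): 2 reachable states
  n0 = rec X. (b.a.X)\{a} ⊢ —b→ n1
  n1 = (a.(rec X. (b.a.X)\{a}))\{a} ⊢ ∅
Bisimilarity quotient blocks:
  B0 = {m0, n0}
  B1 = {m1, n1}
m0 ∈ B0, n0 ∈ B0 → same block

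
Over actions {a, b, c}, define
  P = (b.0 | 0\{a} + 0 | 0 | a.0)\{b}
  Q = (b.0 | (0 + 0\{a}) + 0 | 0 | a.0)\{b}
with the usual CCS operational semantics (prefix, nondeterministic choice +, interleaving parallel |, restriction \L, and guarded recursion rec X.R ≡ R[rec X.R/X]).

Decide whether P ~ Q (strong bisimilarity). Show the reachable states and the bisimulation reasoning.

bisimilar

LTS(P): 2 reachable states
  s0 = (b.0 | 0\{a} + 0 | 0 | a.0)\{b} :: --a--▸ s1
  s1 = (0 | 0 | 0)\{b} :: deadlocked
LTS(Q): 2 reachable states
  t0 = (b.0 | (0 + 0\{a}) + 0 | 0 | a.0)\{b} :: --a--▸ t1
  t1 = (0 | 0 | 0)\{b} :: deadlocked
Coarsest stable partition (strong bisimilarity classes):
  B0 = {s0, t0}
  B1 = {s1, t1}
s0 ∈ B0, t0 ∈ B0 → same block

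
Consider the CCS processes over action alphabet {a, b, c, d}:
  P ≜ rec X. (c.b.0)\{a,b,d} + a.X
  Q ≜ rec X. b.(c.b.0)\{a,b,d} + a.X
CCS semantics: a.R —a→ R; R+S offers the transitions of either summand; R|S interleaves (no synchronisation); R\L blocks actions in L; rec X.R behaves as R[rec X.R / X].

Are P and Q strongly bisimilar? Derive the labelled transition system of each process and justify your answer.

not bisimilar

LTS(P): 2 reachable states
  u0 = rec X. (c.b.0)\{a,b,d} + a.X → ··a··> u0, ··c··> u1
  u1 = (b.0)\{a,b,d} → ·
LTS(Q): 3 reachable states
  v0 = rec X. b.(c.b.0)\{a,b,d} + a.X → ··a··> v0, ··b··> v1
  v1 = (c.b.0)\{a,b,d} → ··c··> v2
  v2 = (b.0)\{a,b,d} → ·
Coarsest stable partition (strong bisimilarity classes):
  B0 = {u0}
  B1 = {u1, v2}
  B2 = {v0}
  B3 = {v1}
u0 ∈ B0, v0 ∈ B2 → different blocks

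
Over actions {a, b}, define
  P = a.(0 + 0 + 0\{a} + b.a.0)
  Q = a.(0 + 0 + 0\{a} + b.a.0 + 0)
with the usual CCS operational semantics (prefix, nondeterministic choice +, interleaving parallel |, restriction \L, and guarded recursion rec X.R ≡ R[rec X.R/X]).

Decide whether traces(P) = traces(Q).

YES

P's transition system — 4 states:
  s0 = a.(0 + 0 + 0\{a} + b.a.0) | —a→ s1
  s1 = 0 + 0 + 0\{a} + b.a.0 | —b→ s2
  s2 = a.0 | —a→ s3
  s3 = 0 | stopped
Q's transition system — 4 states:
  t0 = a.(0 + 0 + 0\{a} + b.a.0 + 0) | —a→ t1
  t1 = 0 + 0 + 0\{a} + b.a.0 + 0 | —b→ t2
  t2 = a.0 | —a→ t3
  t3 = 0 | stopped
Bisimilarity quotient blocks:
  B0 = {s0, t0}
  B1 = {s1, t1}
  B2 = {s2, t2}
  B3 = {s3, t3}
s0 ∈ B0, t0 ∈ B0 → same block
Bisimilar ⇒ trace-equivalent.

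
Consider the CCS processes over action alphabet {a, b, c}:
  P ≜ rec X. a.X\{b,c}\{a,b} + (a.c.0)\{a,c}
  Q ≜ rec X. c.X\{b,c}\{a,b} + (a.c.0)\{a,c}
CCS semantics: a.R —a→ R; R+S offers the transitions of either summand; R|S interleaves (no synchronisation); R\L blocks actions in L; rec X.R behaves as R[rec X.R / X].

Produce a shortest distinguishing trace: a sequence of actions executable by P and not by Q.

a

Reachable graph of P (2 states):
  m0 = rec X. a.X\{b,c}\{a,b} + (a.c.0)\{a,c} has moves ··a··> m1
  m1 = (rec X. a.X\{b,c}\{a,b} + (a.c.0)\{a,c})\{b,c}\{a,b} has moves ∅
Reachable graph of Q (2 states):
  n0 = rec X. c.X\{b,c}\{a,b} + (a.c.0)\{a,c} has moves ··c··> n1
  n1 = (rec X. c.X\{b,c}\{a,b} + (a.c.0)\{a,c})\{b,c}\{a,b} has moves ∅
Executing a from P (initial set {m0}):
  after a @ step 1: {m1}
  — P admits the full trace.
Executing a from Q (initial set {n0}):
  after a @ step 1: ∅ (Q stuck)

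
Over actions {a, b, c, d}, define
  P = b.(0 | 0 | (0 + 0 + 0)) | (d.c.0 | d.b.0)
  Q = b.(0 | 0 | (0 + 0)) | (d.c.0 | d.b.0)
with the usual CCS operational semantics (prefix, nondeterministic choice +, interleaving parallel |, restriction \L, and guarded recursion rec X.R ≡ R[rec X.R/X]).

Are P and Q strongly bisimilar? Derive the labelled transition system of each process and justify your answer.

LTS(P): 18 reachable states
  u0 = b.(0 | 0 | (0 + 0 + 0)) | (d.c.0 | d.b.0) :: -b-> u1, -d-> u2, -d-> u3
  u1 = 0 | 0 | (0 + 0 + 0) | (d.c.0 | d.b.0) :: -d-> u4, -d-> u5
  u2 = b.(0 | 0 | (0 + 0 + 0)) | (c.0 | d.b.0) :: -b-> u4, -c-> u6, -d-> u7
  u3 = b.(0 | 0 | (0 + 0 + 0)) | (d.c.0 | b.0) :: -b-> u5, -b-> u8, -d-> u7
  u4 = 0 | 0 | (0 + 0 + 0) | (c.0 | d.b.0) :: -c-> u9, -d-> u10
  u5 = 0 | 0 | (0 + 0 + 0) | (d.c.0 | b.0) :: -b-> u11, -d-> u10
  u6 = b.(0 | 0 | (0 + 0 + 0)) | (0 | d.b.0) :: -b-> u9, -d-> u12
  u7 = b.(0 | 0 | (0 + 0 + 0)) | (c.0 | b.0) :: -b-> u10, -b-> u13, -c-> u12
  u8 = b.(0 | 0 | (0 + 0 + 0)) | (d.c.0 | 0) :: -b-> u11, -d-> u13
  u9 = 0 | 0 | (0 + 0 + 0) | (0 | d.b.0) :: -d-> u14
  u10 = 0 | 0 | (0 + 0 + 0) | (c.0 | b.0) :: -b-> u15, -c-> u14
  u11 = 0 | 0 | (0 + 0 + 0) | (d.c.0 | 0) :: -d-> u15
  u12 = b.(0 | 0 | (0 + 0 + 0)) | (0 | b.0) :: -b-> u14, -b-> u16
  u13 = b.(0 | 0 | (0 + 0 + 0)) | (c.0 | 0) :: -b-> u15, -c-> u16
  u14 = 0 | 0 | (0 + 0 + 0) | (0 | b.0) :: -b-> u17
  u15 = 0 | 0 | (0 + 0 + 0) | (c.0 | 0) :: -c-> u17
  u16 = b.(0 | 0 | (0 + 0 + 0)) | (0 | 0) :: -b-> u17
  u17 = 0 | 0 | (0 + 0 + 0) | (0 | 0) :: (no moves)
LTS(Q): 18 reachable states
  v0 = b.(0 | 0 | (0 + 0)) | (d.c.0 | d.b.0) :: -b-> v1, -d-> v2, -d-> v3
  v1 = 0 | 0 | (0 + 0) | (d.c.0 | d.b.0) :: -d-> v4, -d-> v5
  v2 = b.(0 | 0 | (0 + 0)) | (c.0 | d.b.0) :: -b-> v4, -c-> v6, -d-> v7
  v3 = b.(0 | 0 | (0 + 0)) | (d.c.0 | b.0) :: -b-> v5, -b-> v8, -d-> v7
  v4 = 0 | 0 | (0 + 0) | (c.0 | d.b.0) :: -c-> v9, -d-> v10
  v5 = 0 | 0 | (0 + 0) | (d.c.0 | b.0) :: -b-> v11, -d-> v10
  v6 = b.(0 | 0 | (0 + 0)) | (0 | d.b.0) :: -b-> v9, -d-> v12
  v7 = b.(0 | 0 | (0 + 0)) | (c.0 | b.0) :: -b-> v10, -b-> v13, -c-> v12
  v8 = b.(0 | 0 | (0 + 0)) | (d.c.0 | 0) :: -b-> v11, -d-> v13
  v9 = 0 | 0 | (0 + 0) | (0 | d.b.0) :: -d-> v14
  v10 = 0 | 0 | (0 + 0) | (c.0 | b.0) :: -b-> v15, -c-> v14
  v11 = 0 | 0 | (0 + 0) | (d.c.0 | 0) :: -d-> v15
  v12 = b.(0 | 0 | (0 + 0)) | (0 | b.0) :: -b-> v14, -b-> v16
  v13 = b.(0 | 0 | (0 + 0)) | (c.0 | 0) :: -b-> v15, -c-> v16
  v14 = 0 | 0 | (0 + 0) | (0 | b.0) :: -b-> v17
  v15 = 0 | 0 | (0 + 0) | (c.0 | 0) :: -c-> v17
  v16 = b.(0 | 0 | (0 + 0)) | (0 | 0) :: -b-> v17
  v17 = 0 | 0 | (0 + 0) | (0 | 0) :: (no moves)
Coarsest stable partition (strong bisimilarity classes):
  B0 = {u0, v0}
  B1 = {u1, v1}
  B2 = {u4, v4}
  B3 = {u9, v9}
  B4 = {u14, u16, v14, v16}
  B5 = {u17, v17}
  B6 = {u10, u13, v10, v13}
  B7 = {u15, v15}
  B8 = {u5, u8, v5, v8}
  B9 = {u11, v11}
  B10 = {u3, v3}
  B11 = {u7, v7}
  B12 = {u12, v12}
  B13 = {u2, v2}
  B14 = {u6, v6}
u0 ∈ B0, v0 ∈ B0 → same block

P ~ Q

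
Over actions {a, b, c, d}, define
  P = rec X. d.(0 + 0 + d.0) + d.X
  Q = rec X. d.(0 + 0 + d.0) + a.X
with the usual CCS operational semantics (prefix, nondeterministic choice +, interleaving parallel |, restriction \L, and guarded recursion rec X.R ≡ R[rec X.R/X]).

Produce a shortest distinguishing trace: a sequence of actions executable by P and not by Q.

P's transition system — 3 states:
  u0 = rec X. d.(0 + 0 + d.0) + d.X ⊢ --d--▸ u0, --d--▸ u1
  u1 = 0 + 0 + d.0 ⊢ --d--▸ u2
  u2 = 0 ⊢ ·
Q's transition system — 3 states:
  v0 = rec X. d.(0 + 0 + d.0) + a.X ⊢ --a--▸ v0, --d--▸ v1
  v1 = 0 + 0 + d.0 ⊢ --d--▸ v2
  v2 = 0 ⊢ ·
Run σ = ⟨ddd⟩ on P: start {u0}
  after d @ step 1: {u0, u1}
  after d @ step 2: {u0, u1, u2}
  after d @ step 3: {u0, u1, u2}
  — P admits the full trace.
Run σ = ⟨ddd⟩ on Q: start {v0}
  after d @ step 1: {v1}
  after d @ step 2: {v2}
  after d @ step 3: ∅  — Q cannot continue

ddd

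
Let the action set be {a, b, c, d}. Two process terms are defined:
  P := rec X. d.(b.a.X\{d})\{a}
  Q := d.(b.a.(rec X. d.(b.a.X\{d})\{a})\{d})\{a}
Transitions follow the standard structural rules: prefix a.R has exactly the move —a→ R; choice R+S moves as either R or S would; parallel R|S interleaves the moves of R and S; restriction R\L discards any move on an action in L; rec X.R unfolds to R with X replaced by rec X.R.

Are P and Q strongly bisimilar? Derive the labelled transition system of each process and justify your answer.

YES

P's transition system — 3 states:
  p0 = rec X. d.(b.a.X\{d})\{a} | —d→ p1
  p1 = (b.a.(rec X. d.(b.a.X\{d})\{a})\{d})\{a} | —b→ p2
  p2 = (a.(rec X. d.(b.a.X\{d})\{a})\{d})\{a} | deadlocked
Q's transition system — 3 states:
  q0 = d.(b.a.(rec X. d.(b.a.X\{d})\{a})\{d})\{a} | —d→ q1
  q1 = (b.a.(rec X. d.(b.a.X\{d})\{a})\{d})\{a} | —b→ q2
  q2 = (a.(rec X. d.(b.a.X\{d})\{a})\{d})\{a} | deadlocked
Partition-refinement fixed point:
  B0 = {p0, q0}
  B1 = {p1, q1}
  B2 = {p2, q2}
p0 ∈ B0, q0 ∈ B0 → same block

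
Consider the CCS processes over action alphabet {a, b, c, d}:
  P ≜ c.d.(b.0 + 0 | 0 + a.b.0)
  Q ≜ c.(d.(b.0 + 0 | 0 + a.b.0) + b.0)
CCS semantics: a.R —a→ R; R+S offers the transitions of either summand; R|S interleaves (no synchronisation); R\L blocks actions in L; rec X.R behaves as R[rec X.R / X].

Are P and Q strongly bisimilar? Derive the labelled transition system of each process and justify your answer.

P ≁ Q

Reachable graph of P (5 states):
  p0 = c.d.(b.0 + 0 | 0 + a.b.0) ⊢ --c--▸ p1
  p1 = d.(b.0 + 0 | 0 + a.b.0) ⊢ --d--▸ p2
  p2 = b.0 + 0 | 0 + a.b.0 ⊢ --a--▸ p3, --b--▸ p4
  p3 = b.0 ⊢ --b--▸ p4
  p4 = 0 ⊢ stopped
Reachable graph of Q (5 states):
  q0 = c.(d.(b.0 + 0 | 0 + a.b.0) + b.0) ⊢ --c--▸ q1
  q1 = d.(b.0 + 0 | 0 + a.b.0) + b.0 ⊢ --b--▸ q2, --d--▸ q3
  q2 = 0 ⊢ stopped
  q3 = b.0 + 0 | 0 + a.b.0 ⊢ --a--▸ q4, --b--▸ q2
  q4 = b.0 ⊢ --b--▸ q2
Bisimilarity quotient blocks:
  B0 = {p0}
  B1 = {p1}
  B2 = {p2, q3}
  B3 = {p3, q4}
  B4 = {p4, q2}
  B5 = {q0}
  B6 = {q1}
p0 ∈ B0, q0 ∈ B5 → different blocks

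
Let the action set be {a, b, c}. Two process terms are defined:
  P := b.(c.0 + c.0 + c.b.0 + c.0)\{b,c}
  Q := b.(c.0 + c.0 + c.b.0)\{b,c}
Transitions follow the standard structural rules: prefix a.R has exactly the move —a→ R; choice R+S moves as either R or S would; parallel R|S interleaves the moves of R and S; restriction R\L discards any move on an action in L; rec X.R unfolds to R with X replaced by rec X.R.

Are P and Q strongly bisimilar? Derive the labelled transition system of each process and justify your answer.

Reachable graph of P (2 states):
  s0 = b.(c.0 + c.0 + c.b.0 + c.0)\{b,c} has moves -b-> s1
  s1 = (c.0 + c.0 + c.b.0 + c.0)\{b,c} has moves deadlocked
Reachable graph of Q (2 states):
  t0 = b.(c.0 + c.0 + c.b.0)\{b,c} has moves -b-> t1
  t1 = (c.0 + c.0 + c.b.0)\{b,c} has moves deadlocked
Bisimilarity quotient blocks:
  B0 = {s0, t0}
  B1 = {s1, t1}
s0 ∈ B0, t0 ∈ B0 → same block

YES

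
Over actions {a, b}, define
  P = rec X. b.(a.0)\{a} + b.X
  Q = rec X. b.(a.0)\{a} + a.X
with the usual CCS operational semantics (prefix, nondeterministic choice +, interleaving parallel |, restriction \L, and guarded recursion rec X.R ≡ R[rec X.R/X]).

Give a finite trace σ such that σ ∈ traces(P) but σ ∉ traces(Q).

P's transition system — 2 states:
  m0 = rec X. b.(a.0)\{a} + b.X ⊢ ··b··> m0, ··b··> m1
  m1 = (a.0)\{a} ⊢ (no moves)
Q's transition system — 2 states:
  n0 = rec X. b.(a.0)\{a} + a.X ⊢ ··a··> n0, ··b··> n1
  n1 = (a.0)\{a} ⊢ (no moves)
Trace ⟨bb⟩ through P, begin at {m0}:
  step 1 (b): {m0, m1}
  step 2 (b): {m0, m1}
  P completes σ.
Trace ⟨bb⟩ through Q, begin at {n0}:
  step 1 (b): {n1}
  step 2 (b): no successor for Q

bb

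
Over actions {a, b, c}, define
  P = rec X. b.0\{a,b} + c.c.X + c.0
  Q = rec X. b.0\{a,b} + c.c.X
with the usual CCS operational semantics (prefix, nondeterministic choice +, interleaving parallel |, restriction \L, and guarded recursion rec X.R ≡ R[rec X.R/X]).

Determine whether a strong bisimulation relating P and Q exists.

Reachable graph of P (4 states):
  p0 = rec X. b.0\{a,b} + c.c.X + c.0 | =b=> p1, =c=> p2, =c=> p3
  p1 = 0\{a,b} | deadlocked
  p2 = 0 | deadlocked
  p3 = c.(rec X. b.0\{a,b} + c.c.X + c.0) | =c=> p0
Reachable graph of Q (3 states):
  q0 = rec X. b.0\{a,b} + c.c.X | =b=> q1, =c=> q2
  q1 = 0\{a,b} | deadlocked
  q2 = c.(rec X. b.0\{a,b} + c.c.X) | =c=> q0
Partition-refinement fixed point:
  B0 = {p0}
  B1 = {p1, p2, q1}
  B2 = {p3}
  B3 = {q0}
  B4 = {q2}
p0 ∈ B0, q0 ∈ B3 → different blocks

not bisimilar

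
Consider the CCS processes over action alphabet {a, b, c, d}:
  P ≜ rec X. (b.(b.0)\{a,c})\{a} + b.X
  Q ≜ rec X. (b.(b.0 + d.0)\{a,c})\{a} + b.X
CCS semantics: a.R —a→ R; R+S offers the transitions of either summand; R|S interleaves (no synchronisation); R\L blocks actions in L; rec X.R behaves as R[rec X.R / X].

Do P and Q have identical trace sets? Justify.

trace-distinct — witness ⟨bd⟩

LTS(P): 3 reachable states
  s0 = rec X. (b.(b.0)\{a,c})\{a} + b.X → =b=> s0, =b=> s1
  s1 = (b.0)\{a,c}\{a} → =b=> s2
  s2 = 0\{a,c}\{a} → ∅
LTS(Q): 3 reachable states
  t0 = rec X. (b.(b.0 + d.0)\{a,c})\{a} + b.X → =b=> t0, =b=> t1
  t1 = (b.0 + d.0)\{a,c}\{a} → =b=> t2, =d=> t2
  t2 = 0\{a,c}\{a} → ∅
Run σ = ⟨bd⟩ on Q: start {t0}
  step 1 (b): {t0, t1}
  step 2 (d): {t2}
  — Q admits the full trace.
Run σ = ⟨bd⟩ on P: start {s0}
  step 1 (b): {s0, s1}
  step 2 (d): no successor for P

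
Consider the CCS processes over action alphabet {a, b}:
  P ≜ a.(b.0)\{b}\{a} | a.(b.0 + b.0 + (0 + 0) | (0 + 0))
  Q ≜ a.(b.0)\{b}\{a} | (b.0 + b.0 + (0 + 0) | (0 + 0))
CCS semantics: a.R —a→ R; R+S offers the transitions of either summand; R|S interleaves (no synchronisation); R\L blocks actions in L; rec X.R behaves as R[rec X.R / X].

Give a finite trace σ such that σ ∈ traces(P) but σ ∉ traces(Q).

Reachable graph of P (6 states):
  p0 = a.(b.0)\{b}\{a} | a.(b.0 + b.0 + (0 + 0) | (0 + 0)) :: ··a··> p1, ··a··> p2
  p1 = (b.0)\{b}\{a} | a.(b.0 + b.0 + (0 + 0) | (0 + 0)) :: ··a··> p3
  p2 = a.(b.0)\{b}\{a} | (b.0 + b.0 + (0 + 0) | (0 + 0)) :: ··a··> p3, ··b··> p4
  p3 = (b.0)\{b}\{a} | (b.0 + b.0 + (0 + 0) | (0 + 0)) :: ··b··> p5
  p4 = a.(b.0)\{b}\{a} | 0 :: ··a··> p5
  p5 = (b.0)\{b}\{a} | 0 :: ·
Reachable graph of Q (4 states):
  q0 = a.(b.0)\{b}\{a} | (b.0 + b.0 + (0 + 0) | (0 + 0)) :: ··a··> q1, ··b··> q2
  q1 = (b.0)\{b}\{a} | (b.0 + b.0 + (0 + 0) | (0 + 0)) :: ··b··> q3
  q2 = a.(b.0)\{b}\{a} | 0 :: ··a··> q3
  q3 = (b.0)\{b}\{a} | 0 :: ·
Trace ⟨aa⟩ through P, begin at {p0}:
  step 1 (a): {p1, p2}
  step 2 (a): {p3}
  ✓ P
Trace ⟨aa⟩ through Q, begin at {q0}:
  step 1 (a): {q1}
  step 2 (a): no successor for Q

aa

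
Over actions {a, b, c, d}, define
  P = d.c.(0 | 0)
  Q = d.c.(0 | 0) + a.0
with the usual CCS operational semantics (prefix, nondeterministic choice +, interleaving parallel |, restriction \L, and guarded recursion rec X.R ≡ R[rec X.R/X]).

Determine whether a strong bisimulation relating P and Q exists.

NO

Reachable graph of P (3 states):
  u0 = d.c.(0 | 0) → =d=> u1
  u1 = c.(0 | 0) → =c=> u2
  u2 = 0 | 0 → ∅
Reachable graph of Q (4 states):
  v0 = d.c.(0 | 0) + a.0 → =a=> v1, =d=> v2
  v1 = 0 → ∅
  v2 = c.(0 | 0) → =c=> v3
  v3 = 0 | 0 → ∅
Partition-refinement fixed point:
  B0 = {u0}
  B1 = {u1, v2}
  B2 = {u2, v1, v3}
  B3 = {v0}
u0 ∈ B0, v0 ∈ B3 → different blocks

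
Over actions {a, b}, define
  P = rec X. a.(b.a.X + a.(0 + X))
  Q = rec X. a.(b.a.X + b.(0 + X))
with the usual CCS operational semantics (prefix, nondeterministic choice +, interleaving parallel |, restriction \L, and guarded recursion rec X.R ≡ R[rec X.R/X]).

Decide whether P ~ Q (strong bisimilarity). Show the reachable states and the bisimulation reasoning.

LTS(P): 4 reachable states
  p0 = rec X. a.(b.a.X + a.(0 + X)) has moves --a--▸ p1
  p1 = b.a.(rec X. a.(b.a.X + a.(0 + X))) + a.(0 + (rec X. a.(b.a.X + a.(0 + X)))) has moves --a--▸ p2, --b--▸ p3
  p2 = 0 + (rec X. a.(b.a.X + a.(0 + X))) has moves --a--▸ p1
  p3 = a.(rec X. a.(b.a.X + a.(0 + X))) has moves --a--▸ p0
LTS(Q): 4 reachable states
  q0 = rec X. a.(b.a.X + b.(0 + X)) has moves --a--▸ q1
  q1 = b.a.(rec X. a.(b.a.X + b.(0 + X))) + b.(0 + (rec X. a.(b.a.X + b.(0 + X)))) has moves --b--▸ q2, --b--▸ q3
  q2 = 0 + (rec X. a.(b.a.X + b.(0 + X))) has moves --a--▸ q1
  q3 = a.(rec X. a.(b.a.X + b.(0 + X))) has moves --a--▸ q0
Coarsest stable partition (strong bisimilarity classes):
  B0 = {p0, p2}
  B1 = {p1}
  B2 = {p3}
  B3 = {q0, q2}
  B4 = {q1}
  B5 = {q3}
p0 ∈ B0, q0 ∈ B3 → different blocks

P ≁ Q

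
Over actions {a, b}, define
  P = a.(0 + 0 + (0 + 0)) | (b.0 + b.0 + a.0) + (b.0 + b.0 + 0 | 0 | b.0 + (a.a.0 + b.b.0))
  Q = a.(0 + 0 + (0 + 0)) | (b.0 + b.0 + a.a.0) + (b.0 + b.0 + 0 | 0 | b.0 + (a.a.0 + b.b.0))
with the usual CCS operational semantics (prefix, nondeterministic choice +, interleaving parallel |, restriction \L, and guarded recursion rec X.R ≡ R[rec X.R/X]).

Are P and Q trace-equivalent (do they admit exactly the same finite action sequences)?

P's transition system — 8 states:
  u0 = a.(0 + 0 + (0 + 0)) | (b.0 + b.0 + a.0) + (b.0 + b.0 + 0 | 0 | b.0 + (a.a.0 + b.b.0)) has moves ··a··> u1, ··a··> u2, ··a··> u3, ··b··> u2, ··b··> u4, ··b··> u5, ··b··> u6
  u1 = (0 + 0 + (0 + 0)) | (b.0 + b.0 + a.0) has moves ··a··> u7, ··b··> u7
  u2 = a.(0 + 0 + (0 + 0)) | 0 has moves ··a··> u7
  u3 = a.0 has moves ··a··> u4
  u4 = 0 has moves stopped
  u5 = 0 | 0 | 0 has moves stopped
  u6 = b.0 has moves ··b··> u4
  u7 = (0 + 0 + (0 + 0)) | 0 has moves stopped
Q's transition system — 10 states:
  v0 = a.(0 + 0 + (0 + 0)) | (b.0 + b.0 + a.a.0) + (b.0 + b.0 + 0 | 0 | b.0 + (a.a.0 + b.b.0)) has moves ··a··> v1, ··a··> v2, ··a··> v3, ··b··> v4, ··b··> v5, ··b··> v6, ··b··> v7
  v1 = (0 + 0 + (0 + 0)) | (b.0 + b.0 + a.a.0) has moves ··a··> v8, ··b··> v9
  v2 = a.(0 + 0 + (0 + 0)) | a.0 has moves ··a··> v6, ··a··> v8
  v3 = a.0 has moves ··a··> v4
  v4 = 0 has moves stopped
  v5 = 0 | 0 | 0 has moves stopped
  v6 = a.(0 + 0 + (0 + 0)) | 0 has moves ··a··> v9
  v7 = b.0 has moves ··b··> v4
  v8 = (0 + 0 + (0 + 0)) | a.0 has moves ··a··> v9
  v9 = (0 + 0 + (0 + 0)) | 0 has moves stopped
Trace ⟨aaa⟩ through Q, begin at {v0}:
  [1] a ⇒ {v1, v2, v3}
  [2] a ⇒ {v4, v6, v8}
  [3] a ⇒ {v9}
  Q completes σ.
Trace ⟨aaa⟩ through P, begin at {u0}:
  [1] a ⇒ {u1, u2, u3}
  [2] a ⇒ {u4, u7}
  [3] a ⇒ ∅ (P stuck)

NO — witness ⟨aaa⟩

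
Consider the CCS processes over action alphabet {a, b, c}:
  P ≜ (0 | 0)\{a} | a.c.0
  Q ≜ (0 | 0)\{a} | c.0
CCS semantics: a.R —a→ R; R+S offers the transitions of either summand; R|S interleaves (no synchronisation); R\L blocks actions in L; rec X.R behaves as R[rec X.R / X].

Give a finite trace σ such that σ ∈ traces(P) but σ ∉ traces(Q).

P's transition system — 3 states:
  u0 = (0 | 0)\{a} | a.c.0 :: ··a··> u1
  u1 = (0 | 0)\{a} | c.0 :: ··c··> u2
  u2 = (0 | 0)\{a} | 0 :: ·
Q's transition system — 2 states:
  v0 = (0 | 0)\{a} | c.0 :: ··c··> v1
  v1 = (0 | 0)\{a} | 0 :: ·
Trace ⟨a⟩ through P, begin at {u0}:
  [1] a ⇒ {u1}
  P completes σ.
Trace ⟨a⟩ through Q, begin at {v0}:
  [1] a ⇒ ∅  — Q cannot continue

a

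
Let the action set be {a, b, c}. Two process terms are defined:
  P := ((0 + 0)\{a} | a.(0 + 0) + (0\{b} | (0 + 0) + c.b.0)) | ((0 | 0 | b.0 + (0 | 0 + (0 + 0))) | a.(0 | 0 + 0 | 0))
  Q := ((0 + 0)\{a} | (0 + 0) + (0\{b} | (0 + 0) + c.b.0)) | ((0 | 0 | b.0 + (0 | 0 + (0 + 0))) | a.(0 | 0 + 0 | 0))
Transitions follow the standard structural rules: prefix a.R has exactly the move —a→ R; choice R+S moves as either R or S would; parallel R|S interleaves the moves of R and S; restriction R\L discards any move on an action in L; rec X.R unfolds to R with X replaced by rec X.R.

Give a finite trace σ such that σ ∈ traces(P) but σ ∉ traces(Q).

P's transition system — 16 states:
  u0 = ((0 + 0)\{a} | a.(0 + 0) + (0\{b} | (0 + 0) + c.b.0)) | ((0 | 0 | b.0 + (0 | 0 + (0 + 0))) | a.(0 | 0 + 0 | 0)) ⊢ -a-> u1, -a-> u2, -b-> u3, -c-> u4
  u1 = ((0 + 0)\{a} | a.(0 + 0) + (0\{b} | (0 + 0) + c.b.0)) | ((0 | 0 | b.0 + (0 | 0 + (0 + 0))) | (0 | 0 + 0 | 0)) ⊢ -a-> u5, -b-> u6, -c-> u7
  u2 = (0 + 0)\{a} | (0 + 0) | ((0 | 0 | b.0 + (0 | 0 + (0 + 0))) | a.(0 | 0 + 0 | 0)) ⊢ -a-> u5, -b-> u8
  u3 = ((0 + 0)\{a} | a.(0 + 0) + (0\{b} | (0 + 0) + c.b.0)) | (0 | 0 | 0 | a.(0 | 0 + 0 | 0)) ⊢ -a-> u6, -a-> u8, -c-> u9
  u4 = b.0 | ((0 | 0 | b.0 + (0 | 0 + (0 + 0))) | a.(0 | 0 + 0 | 0)) ⊢ -a-> u7, -b-> u10, -b-> u9
  u5 = (0 + 0)\{a} | (0 + 0) | ((0 | 0 | b.0 + (0 | 0 + (0 + 0))) | (0 | 0 + 0 | 0)) ⊢ -b-> u11
  u6 = ((0 + 0)\{a} | a.(0 + 0) + (0\{b} | (0 + 0) + c.b.0)) | (0 | 0 | 0 | (0 | 0 + 0 | 0)) ⊢ -a-> u11, -c-> u12
  u7 = b.0 | ((0 | 0 | b.0 + (0 | 0 + (0 + 0))) | (0 | 0 + 0 | 0)) ⊢ -b-> u12, -b-> u13
  u8 = (0 + 0)\{a} | (0 + 0) | (0 | 0 | 0 | a.(0 | 0 + 0 | 0)) ⊢ -a-> u11
  u9 = b.0 | (0 | 0 | 0 | a.(0 | 0 + 0 | 0)) ⊢ -a-> u12, -b-> u14
  u10 = 0 | ((0 | 0 | b.0 + (0 | 0 + (0 + 0))) | a.(0 | 0 + 0 | 0)) ⊢ -a-> u13, -b-> u14
  u11 = (0 + 0)\{a} | (0 + 0) | (0 | 0 | 0 | (0 | 0 + 0 | 0)) ⊢ stopped
  u12 = b.0 | (0 | 0 | 0 | (0 | 0 + 0 | 0)) ⊢ -b-> u15
  u13 = 0 | ((0 | 0 | b.0 + (0 | 0 + (0 + 0))) | (0 | 0 + 0 | 0)) ⊢ -b-> u15
  u14 = 0 | (0 | 0 | 0 | a.(0 | 0 + 0 | 0)) ⊢ -a-> u15
  u15 = 0 | (0 | 0 | 0 | (0 | 0 + 0 | 0)) ⊢ stopped
Q's transition system — 12 states:
  v0 = ((0 + 0)\{a} | (0 + 0) + (0\{b} | (0 + 0) + c.b.0)) | ((0 | 0 | b.0 + (0 | 0 + (0 + 0))) | a.(0 | 0 + 0 | 0)) ⊢ -a-> v1, -b-> v2, -c-> v3
  v1 = ((0 + 0)\{a} | (0 + 0) + (0\{b} | (0 + 0) + c.b.0)) | ((0 | 0 | b.0 + (0 | 0 + (0 + 0))) | (0 | 0 + 0 | 0)) ⊢ -b-> v4, -c-> v5
  v2 = ((0 + 0)\{a} | (0 + 0) + (0\{b} | (0 + 0) + c.b.0)) | (0 | 0 | 0 | a.(0 | 0 + 0 | 0)) ⊢ -a-> v4, -c-> v6
  v3 = b.0 | ((0 | 0 | b.0 + (0 | 0 + (0 + 0))) | a.(0 | 0 + 0 | 0)) ⊢ -a-> v5, -b-> v6, -b-> v7
  v4 = ((0 + 0)\{a} | (0 + 0) + (0\{b} | (0 + 0) + c.b.0)) | (0 | 0 | 0 | (0 | 0 + 0 | 0)) ⊢ -c-> v8
  v5 = b.0 | ((0 | 0 | b.0 + (0 | 0 + (0 + 0))) | (0 | 0 + 0 | 0)) ⊢ -b-> v8, -b-> v9
  v6 = b.0 | (0 | 0 | 0 | a.(0 | 0 + 0 | 0)) ⊢ -a-> v8, -b-> v10
  v7 = 0 | ((0 | 0 | b.0 + (0 | 0 + (0 + 0))) | a.(0 | 0 + 0 | 0)) ⊢ -a-> v9, -b-> v10
  v8 = b.0 | (0 | 0 | 0 | (0 | 0 + 0 | 0)) ⊢ -b-> v11
  v9 = 0 | ((0 | 0 | b.0 + (0 | 0 + (0 + 0))) | (0 | 0 + 0 | 0)) ⊢ -b-> v11
  v10 = 0 | (0 | 0 | 0 | a.(0 | 0 + 0 | 0)) ⊢ -a-> v11
  v11 = 0 | (0 | 0 | 0 | (0 | 0 + 0 | 0)) ⊢ stopped
Run σ = ⟨aa⟩ on P: start {u0}
  after a @ step 1: {u1, u2}
  after a @ step 2: {u5}
  P completes σ.
Run σ = ⟨aa⟩ on Q: start {v0}
  after a @ step 1: {v1}
  after a @ step 2: ∅  — Q cannot continue

aa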